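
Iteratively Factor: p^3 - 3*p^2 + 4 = (p - 2)*(p^2 - p - 2) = (p - 2)^2*(p + 1)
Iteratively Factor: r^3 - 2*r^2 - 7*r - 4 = (r + 1)*(r^2 - 3*r - 4) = (r + 1)^2*(r - 4)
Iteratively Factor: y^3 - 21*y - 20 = (y - 5)*(y^2 + 5*y + 4) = (y - 5)*(y + 1)*(y + 4)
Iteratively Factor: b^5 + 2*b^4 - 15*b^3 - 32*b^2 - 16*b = (b)*(b^4 + 2*b^3 - 15*b^2 - 32*b - 16) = b*(b - 4)*(b^3 + 6*b^2 + 9*b + 4) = b*(b - 4)*(b + 4)*(b^2 + 2*b + 1) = b*(b - 4)*(b + 1)*(b + 4)*(b + 1)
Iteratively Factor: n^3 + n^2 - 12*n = (n)*(n^2 + n - 12) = n*(n - 3)*(n + 4)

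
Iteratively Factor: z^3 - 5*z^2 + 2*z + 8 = (z - 2)*(z^2 - 3*z - 4) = (z - 4)*(z - 2)*(z + 1)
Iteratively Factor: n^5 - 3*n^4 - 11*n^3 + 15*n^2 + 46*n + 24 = (n + 2)*(n^4 - 5*n^3 - n^2 + 17*n + 12) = (n - 4)*(n + 2)*(n^3 - n^2 - 5*n - 3) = (n - 4)*(n - 3)*(n + 2)*(n^2 + 2*n + 1) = (n - 4)*(n - 3)*(n + 1)*(n + 2)*(n + 1)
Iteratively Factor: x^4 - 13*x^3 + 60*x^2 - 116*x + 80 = (x - 2)*(x^3 - 11*x^2 + 38*x - 40) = (x - 5)*(x - 2)*(x^2 - 6*x + 8) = (x - 5)*(x - 2)^2*(x - 4)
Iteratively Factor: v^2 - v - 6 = (v - 3)*(v + 2)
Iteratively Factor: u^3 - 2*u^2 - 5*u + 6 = (u - 1)*(u^2 - u - 6) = (u - 1)*(u + 2)*(u - 3)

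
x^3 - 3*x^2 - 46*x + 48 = (x - 8)*(x - 1)*(x + 6)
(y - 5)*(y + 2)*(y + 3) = y^3 - 19*y - 30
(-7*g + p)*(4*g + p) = -28*g^2 - 3*g*p + p^2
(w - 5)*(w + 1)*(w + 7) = w^3 + 3*w^2 - 33*w - 35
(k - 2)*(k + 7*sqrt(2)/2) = k^2 - 2*k + 7*sqrt(2)*k/2 - 7*sqrt(2)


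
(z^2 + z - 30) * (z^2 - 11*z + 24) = z^4 - 10*z^3 - 17*z^2 + 354*z - 720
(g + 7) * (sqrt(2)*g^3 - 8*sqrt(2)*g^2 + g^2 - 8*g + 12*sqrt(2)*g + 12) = sqrt(2)*g^4 - sqrt(2)*g^3 + g^3 - 44*sqrt(2)*g^2 - g^2 - 44*g + 84*sqrt(2)*g + 84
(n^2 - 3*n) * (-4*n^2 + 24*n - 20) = -4*n^4 + 36*n^3 - 92*n^2 + 60*n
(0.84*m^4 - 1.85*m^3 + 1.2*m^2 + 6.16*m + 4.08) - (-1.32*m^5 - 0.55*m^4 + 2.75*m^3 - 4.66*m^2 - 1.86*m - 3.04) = 1.32*m^5 + 1.39*m^4 - 4.6*m^3 + 5.86*m^2 + 8.02*m + 7.12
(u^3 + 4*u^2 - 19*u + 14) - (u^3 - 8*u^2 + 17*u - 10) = 12*u^2 - 36*u + 24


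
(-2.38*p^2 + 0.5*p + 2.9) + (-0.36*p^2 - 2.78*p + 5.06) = -2.74*p^2 - 2.28*p + 7.96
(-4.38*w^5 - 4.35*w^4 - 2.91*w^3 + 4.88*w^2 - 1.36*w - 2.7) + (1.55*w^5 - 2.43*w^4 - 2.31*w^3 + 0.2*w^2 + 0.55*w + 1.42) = -2.83*w^5 - 6.78*w^4 - 5.22*w^3 + 5.08*w^2 - 0.81*w - 1.28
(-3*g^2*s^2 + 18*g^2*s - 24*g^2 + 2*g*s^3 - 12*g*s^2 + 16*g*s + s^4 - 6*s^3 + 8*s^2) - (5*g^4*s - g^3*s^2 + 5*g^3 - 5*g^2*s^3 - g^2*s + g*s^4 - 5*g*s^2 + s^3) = -5*g^4*s + g^3*s^2 - 5*g^3 + 5*g^2*s^3 - 3*g^2*s^2 + 19*g^2*s - 24*g^2 - g*s^4 + 2*g*s^3 - 7*g*s^2 + 16*g*s + s^4 - 7*s^3 + 8*s^2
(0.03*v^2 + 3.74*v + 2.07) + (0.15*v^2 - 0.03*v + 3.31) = 0.18*v^2 + 3.71*v + 5.38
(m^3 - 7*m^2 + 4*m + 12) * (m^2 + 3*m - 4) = m^5 - 4*m^4 - 21*m^3 + 52*m^2 + 20*m - 48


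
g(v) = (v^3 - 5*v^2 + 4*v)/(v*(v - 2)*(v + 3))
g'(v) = (3*v^2 - 10*v + 4)/(v*(v - 2)*(v + 3)) - (v^3 - 5*v^2 + 4*v)/(v*(v - 2)*(v + 3)^2) - (v^3 - 5*v^2 + 4*v)/(v*(v - 2)^2*(v + 3)) - (v^3 - 5*v^2 + 4*v)/(v^2*(v - 2)*(v + 3)) = 2*(3*v^2 - 10*v + 13)/(v^4 + 2*v^3 - 11*v^2 - 12*v + 36)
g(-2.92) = -68.92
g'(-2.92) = 875.02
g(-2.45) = -9.09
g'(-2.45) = 18.53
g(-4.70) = 4.35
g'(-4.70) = 1.95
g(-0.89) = -1.52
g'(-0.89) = 1.31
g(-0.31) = -0.91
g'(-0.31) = 0.85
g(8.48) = 0.45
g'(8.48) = 0.05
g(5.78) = 0.26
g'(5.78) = 0.10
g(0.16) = -0.55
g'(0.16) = 0.68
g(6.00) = 0.28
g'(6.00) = 0.09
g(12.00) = 0.59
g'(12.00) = 0.03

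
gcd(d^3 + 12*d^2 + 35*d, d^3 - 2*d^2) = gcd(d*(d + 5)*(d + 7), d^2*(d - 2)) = d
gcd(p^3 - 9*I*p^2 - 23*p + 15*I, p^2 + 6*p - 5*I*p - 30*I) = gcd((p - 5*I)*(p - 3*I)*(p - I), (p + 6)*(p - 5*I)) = p - 5*I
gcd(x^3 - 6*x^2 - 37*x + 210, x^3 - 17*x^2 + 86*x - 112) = x - 7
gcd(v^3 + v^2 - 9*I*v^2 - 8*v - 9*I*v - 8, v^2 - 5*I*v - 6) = 1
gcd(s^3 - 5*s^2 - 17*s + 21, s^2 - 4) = 1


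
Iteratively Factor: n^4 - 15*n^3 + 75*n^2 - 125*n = (n)*(n^3 - 15*n^2 + 75*n - 125) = n*(n - 5)*(n^2 - 10*n + 25) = n*(n - 5)^2*(n - 5)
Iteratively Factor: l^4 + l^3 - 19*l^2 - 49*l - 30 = (l - 5)*(l^3 + 6*l^2 + 11*l + 6) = (l - 5)*(l + 2)*(l^2 + 4*l + 3) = (l - 5)*(l + 2)*(l + 3)*(l + 1)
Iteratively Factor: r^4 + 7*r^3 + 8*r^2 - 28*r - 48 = (r - 2)*(r^3 + 9*r^2 + 26*r + 24) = (r - 2)*(r + 2)*(r^2 + 7*r + 12) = (r - 2)*(r + 2)*(r + 3)*(r + 4)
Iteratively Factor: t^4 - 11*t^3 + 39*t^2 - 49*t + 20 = (t - 1)*(t^3 - 10*t^2 + 29*t - 20) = (t - 1)^2*(t^2 - 9*t + 20) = (t - 5)*(t - 1)^2*(t - 4)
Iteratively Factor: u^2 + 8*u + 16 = (u + 4)*(u + 4)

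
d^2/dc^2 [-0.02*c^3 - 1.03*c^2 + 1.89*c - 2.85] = -0.12*c - 2.06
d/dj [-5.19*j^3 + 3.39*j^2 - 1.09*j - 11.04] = -15.57*j^2 + 6.78*j - 1.09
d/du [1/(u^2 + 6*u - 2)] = 2*(-u - 3)/(u^2 + 6*u - 2)^2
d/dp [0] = 0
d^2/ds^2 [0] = 0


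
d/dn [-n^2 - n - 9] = -2*n - 1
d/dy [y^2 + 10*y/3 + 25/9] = 2*y + 10/3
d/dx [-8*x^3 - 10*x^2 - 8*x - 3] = -24*x^2 - 20*x - 8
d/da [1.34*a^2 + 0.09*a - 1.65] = 2.68*a + 0.09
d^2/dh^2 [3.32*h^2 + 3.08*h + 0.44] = 6.64000000000000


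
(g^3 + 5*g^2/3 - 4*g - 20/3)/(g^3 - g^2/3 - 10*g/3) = (g + 2)/g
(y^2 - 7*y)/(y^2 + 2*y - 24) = y*(y - 7)/(y^2 + 2*y - 24)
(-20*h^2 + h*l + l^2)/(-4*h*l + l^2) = (5*h + l)/l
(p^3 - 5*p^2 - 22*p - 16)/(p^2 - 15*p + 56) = (p^2 + 3*p + 2)/(p - 7)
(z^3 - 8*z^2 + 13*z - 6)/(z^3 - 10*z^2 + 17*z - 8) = (z - 6)/(z - 8)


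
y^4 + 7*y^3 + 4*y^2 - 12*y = y*(y - 1)*(y + 2)*(y + 6)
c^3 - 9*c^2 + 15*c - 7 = (c - 7)*(c - 1)^2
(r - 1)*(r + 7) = r^2 + 6*r - 7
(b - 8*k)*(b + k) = b^2 - 7*b*k - 8*k^2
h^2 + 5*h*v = h*(h + 5*v)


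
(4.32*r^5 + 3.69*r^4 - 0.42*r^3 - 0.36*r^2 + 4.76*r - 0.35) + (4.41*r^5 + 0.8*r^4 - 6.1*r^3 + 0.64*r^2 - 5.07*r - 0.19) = 8.73*r^5 + 4.49*r^4 - 6.52*r^3 + 0.28*r^2 - 0.31*r - 0.54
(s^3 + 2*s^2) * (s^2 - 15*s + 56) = s^5 - 13*s^4 + 26*s^3 + 112*s^2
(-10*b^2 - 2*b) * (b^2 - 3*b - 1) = -10*b^4 + 28*b^3 + 16*b^2 + 2*b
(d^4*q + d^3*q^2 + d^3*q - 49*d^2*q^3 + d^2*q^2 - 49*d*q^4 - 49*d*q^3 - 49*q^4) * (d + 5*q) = d^5*q + 6*d^4*q^2 + d^4*q - 44*d^3*q^3 + 6*d^3*q^2 - 294*d^2*q^4 - 44*d^2*q^3 - 245*d*q^5 - 294*d*q^4 - 245*q^5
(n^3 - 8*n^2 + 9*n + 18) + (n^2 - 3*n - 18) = n^3 - 7*n^2 + 6*n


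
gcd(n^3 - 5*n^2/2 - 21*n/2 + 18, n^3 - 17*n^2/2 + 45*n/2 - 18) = n^2 - 11*n/2 + 6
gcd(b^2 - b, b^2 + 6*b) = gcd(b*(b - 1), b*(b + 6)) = b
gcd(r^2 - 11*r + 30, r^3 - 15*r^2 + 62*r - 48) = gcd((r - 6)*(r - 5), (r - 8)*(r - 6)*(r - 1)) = r - 6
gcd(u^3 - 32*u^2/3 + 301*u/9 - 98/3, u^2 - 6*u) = u - 6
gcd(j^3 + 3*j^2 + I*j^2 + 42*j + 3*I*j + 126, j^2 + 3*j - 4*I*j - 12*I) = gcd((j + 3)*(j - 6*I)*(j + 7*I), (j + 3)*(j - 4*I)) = j + 3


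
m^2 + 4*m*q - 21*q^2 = (m - 3*q)*(m + 7*q)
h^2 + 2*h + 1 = (h + 1)^2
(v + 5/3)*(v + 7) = v^2 + 26*v/3 + 35/3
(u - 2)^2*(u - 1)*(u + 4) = u^4 - u^3 - 12*u^2 + 28*u - 16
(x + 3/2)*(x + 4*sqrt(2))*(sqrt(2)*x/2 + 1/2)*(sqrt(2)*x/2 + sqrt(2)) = x^4/2 + 7*x^3/4 + 9*sqrt(2)*x^3/4 + 7*x^2/2 + 63*sqrt(2)*x^2/8 + 7*x + 27*sqrt(2)*x/4 + 6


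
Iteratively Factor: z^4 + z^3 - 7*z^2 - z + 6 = (z + 1)*(z^3 - 7*z + 6) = (z - 1)*(z + 1)*(z^2 + z - 6) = (z - 1)*(z + 1)*(z + 3)*(z - 2)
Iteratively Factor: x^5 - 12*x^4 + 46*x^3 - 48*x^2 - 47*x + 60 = (x - 1)*(x^4 - 11*x^3 + 35*x^2 - 13*x - 60) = (x - 1)*(x + 1)*(x^3 - 12*x^2 + 47*x - 60) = (x - 4)*(x - 1)*(x + 1)*(x^2 - 8*x + 15) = (x - 4)*(x - 3)*(x - 1)*(x + 1)*(x - 5)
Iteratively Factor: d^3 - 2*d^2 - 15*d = (d - 5)*(d^2 + 3*d) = (d - 5)*(d + 3)*(d)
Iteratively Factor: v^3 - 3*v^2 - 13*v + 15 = (v - 1)*(v^2 - 2*v - 15) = (v - 1)*(v + 3)*(v - 5)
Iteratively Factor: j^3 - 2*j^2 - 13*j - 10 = (j + 2)*(j^2 - 4*j - 5) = (j + 1)*(j + 2)*(j - 5)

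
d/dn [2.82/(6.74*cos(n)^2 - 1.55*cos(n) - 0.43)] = (38.0136*cos(n) - 4.371)*sin(n)/(-6.74*cos(n)^2 + 1.55*cos(n) + 0.43)^2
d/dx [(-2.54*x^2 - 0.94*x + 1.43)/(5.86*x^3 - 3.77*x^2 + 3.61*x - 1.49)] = (14.8844*x^4 + 11.0168*x^3 - 37.8526*x^2 + 18.3514*x - 3.7617)/(34.3396*x^6 - 44.1844*x^5 + 56.5221*x^4 - 44.6822*x^3 + 24.2667*x^2 - 10.7578*x + 2.2201)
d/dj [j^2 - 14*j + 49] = 2*j - 14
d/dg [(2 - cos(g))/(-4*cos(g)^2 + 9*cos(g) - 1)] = (-4*sin(g)^2 - 16*cos(g) + 21)*sin(g)/(4*cos(g)^2 - 9*cos(g) + 1)^2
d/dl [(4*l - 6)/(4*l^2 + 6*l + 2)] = (-4*l^2 + 12*l + 11)/(4*l^4 + 12*l^3 + 13*l^2 + 6*l + 1)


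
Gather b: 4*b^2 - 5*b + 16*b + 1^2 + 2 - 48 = 4*b^2 + 11*b - 45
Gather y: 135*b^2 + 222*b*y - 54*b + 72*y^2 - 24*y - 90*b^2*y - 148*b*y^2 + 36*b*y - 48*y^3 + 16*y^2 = 135*b^2 - 54*b - 48*y^3 + y^2*(88 - 148*b) + y*(-90*b^2 + 258*b - 24)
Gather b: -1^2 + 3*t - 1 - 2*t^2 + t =-2*t^2 + 4*t - 2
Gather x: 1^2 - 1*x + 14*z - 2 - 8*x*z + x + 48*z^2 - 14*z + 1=-8*x*z + 48*z^2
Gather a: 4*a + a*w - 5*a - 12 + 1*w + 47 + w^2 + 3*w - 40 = a*(w - 1) + w^2 + 4*w - 5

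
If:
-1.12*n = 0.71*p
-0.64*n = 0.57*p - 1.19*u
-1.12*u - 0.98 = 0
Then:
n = 4.02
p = -6.34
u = -0.88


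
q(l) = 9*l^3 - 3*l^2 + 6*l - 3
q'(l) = 27*l^2 - 6*l + 6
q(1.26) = 17.80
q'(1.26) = 41.31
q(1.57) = 33.85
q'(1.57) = 63.13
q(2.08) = 77.49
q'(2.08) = 110.33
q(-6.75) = -2948.11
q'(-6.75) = 1276.69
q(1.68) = 41.29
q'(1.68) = 72.12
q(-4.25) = -773.58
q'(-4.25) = 519.19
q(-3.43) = -422.06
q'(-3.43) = 344.23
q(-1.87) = -83.56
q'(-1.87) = 111.64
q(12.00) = 15189.00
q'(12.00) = 3822.00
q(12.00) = 15189.00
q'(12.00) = 3822.00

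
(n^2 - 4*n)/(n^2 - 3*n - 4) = n/(n + 1)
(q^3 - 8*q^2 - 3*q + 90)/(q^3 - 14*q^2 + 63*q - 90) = (q + 3)/(q - 3)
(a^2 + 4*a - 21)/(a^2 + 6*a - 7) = (a - 3)/(a - 1)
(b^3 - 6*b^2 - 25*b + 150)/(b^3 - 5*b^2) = (b^2 - b - 30)/b^2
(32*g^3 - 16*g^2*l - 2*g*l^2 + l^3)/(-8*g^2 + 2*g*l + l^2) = -4*g + l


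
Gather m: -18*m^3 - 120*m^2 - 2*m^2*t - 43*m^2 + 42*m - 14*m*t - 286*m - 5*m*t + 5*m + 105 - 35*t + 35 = -18*m^3 + m^2*(-2*t - 163) + m*(-19*t - 239) - 35*t + 140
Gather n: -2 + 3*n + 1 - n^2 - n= -n^2 + 2*n - 1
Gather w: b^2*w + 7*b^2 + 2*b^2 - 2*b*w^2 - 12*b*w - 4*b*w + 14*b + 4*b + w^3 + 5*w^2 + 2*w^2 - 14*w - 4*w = 9*b^2 + 18*b + w^3 + w^2*(7 - 2*b) + w*(b^2 - 16*b - 18)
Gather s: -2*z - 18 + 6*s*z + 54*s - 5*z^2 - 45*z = s*(6*z + 54) - 5*z^2 - 47*z - 18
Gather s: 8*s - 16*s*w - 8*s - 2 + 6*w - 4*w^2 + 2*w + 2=-16*s*w - 4*w^2 + 8*w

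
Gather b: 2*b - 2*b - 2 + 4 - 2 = 0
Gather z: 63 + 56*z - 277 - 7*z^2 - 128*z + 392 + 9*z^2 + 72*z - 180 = 2*z^2 - 2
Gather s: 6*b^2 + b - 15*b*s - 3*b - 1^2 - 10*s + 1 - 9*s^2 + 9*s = 6*b^2 - 2*b - 9*s^2 + s*(-15*b - 1)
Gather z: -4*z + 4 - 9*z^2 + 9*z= -9*z^2 + 5*z + 4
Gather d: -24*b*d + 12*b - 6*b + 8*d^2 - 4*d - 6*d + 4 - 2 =6*b + 8*d^2 + d*(-24*b - 10) + 2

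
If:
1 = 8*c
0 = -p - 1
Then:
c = 1/8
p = -1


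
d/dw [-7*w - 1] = -7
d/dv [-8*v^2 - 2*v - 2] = -16*v - 2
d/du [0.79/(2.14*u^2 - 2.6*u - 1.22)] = (2.054 - 3.3812*u)/(-2.14*u^2 + 2.6*u + 1.22)^2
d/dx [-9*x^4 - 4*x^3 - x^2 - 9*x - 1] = -36*x^3 - 12*x^2 - 2*x - 9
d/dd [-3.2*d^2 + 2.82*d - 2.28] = 2.82 - 6.4*d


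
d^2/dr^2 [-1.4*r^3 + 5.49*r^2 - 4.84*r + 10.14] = 10.98 - 8.4*r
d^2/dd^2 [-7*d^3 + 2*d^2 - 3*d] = 4 - 42*d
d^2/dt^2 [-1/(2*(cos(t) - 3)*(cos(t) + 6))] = (4*sin(t)^4 - 83*sin(t)^2 + 171*cos(t)/4 + 9*cos(3*t)/4 + 25)/(2*(cos(t) - 3)^3*(cos(t) + 6)^3)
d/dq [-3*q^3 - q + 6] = -9*q^2 - 1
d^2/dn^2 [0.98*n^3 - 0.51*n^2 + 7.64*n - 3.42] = 5.88*n - 1.02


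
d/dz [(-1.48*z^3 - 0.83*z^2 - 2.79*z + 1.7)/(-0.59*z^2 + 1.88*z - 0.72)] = (0.8732*z^4 - 5.5648*z^3 - 0.00970000000000026*z^2 + 3.2012*z - 1.1872)/(0.3481*z^4 - 2.2184*z^3 + 4.384*z^2 - 2.7072*z + 0.5184)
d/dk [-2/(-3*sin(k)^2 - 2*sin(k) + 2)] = -4*(3*sin(k) + 1)*cos(k)/(3*sin(k)^2 + 2*sin(k) - 2)^2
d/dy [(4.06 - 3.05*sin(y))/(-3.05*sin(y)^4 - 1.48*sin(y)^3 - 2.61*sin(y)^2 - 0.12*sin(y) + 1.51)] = (-27.9075*sin(y)^4 + 40.504*sin(y)^3 + 10.0659*sin(y)^2 + 21.1932*sin(y) - 4.1183)*cos(y)/(9.3025*sin(y)^8 + 9.028*sin(y)^7 + 18.1114*sin(y)^6 + 8.4576*sin(y)^5 - 2.0437*sin(y)^4 - 3.8432*sin(y)^3 - 7.8678*sin(y)^2 - 0.3624*sin(y) + 2.2801)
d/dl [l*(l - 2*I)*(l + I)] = 3*l^2 - 2*I*l + 2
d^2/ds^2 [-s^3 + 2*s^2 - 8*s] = 4 - 6*s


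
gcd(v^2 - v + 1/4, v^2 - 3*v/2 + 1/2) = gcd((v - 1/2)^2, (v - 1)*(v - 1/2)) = v - 1/2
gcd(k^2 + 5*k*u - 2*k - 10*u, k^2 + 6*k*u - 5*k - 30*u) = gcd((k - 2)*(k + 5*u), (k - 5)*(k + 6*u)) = 1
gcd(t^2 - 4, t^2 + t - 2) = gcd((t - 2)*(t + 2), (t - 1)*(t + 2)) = t + 2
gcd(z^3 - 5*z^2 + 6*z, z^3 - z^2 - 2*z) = z^2 - 2*z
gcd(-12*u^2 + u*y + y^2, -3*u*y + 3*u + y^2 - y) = -3*u + y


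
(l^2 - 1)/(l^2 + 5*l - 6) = (l + 1)/(l + 6)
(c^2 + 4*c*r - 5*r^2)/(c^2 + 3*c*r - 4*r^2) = (c + 5*r)/(c + 4*r)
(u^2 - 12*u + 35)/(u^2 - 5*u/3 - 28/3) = 3*(-u^2 + 12*u - 35)/(-3*u^2 + 5*u + 28)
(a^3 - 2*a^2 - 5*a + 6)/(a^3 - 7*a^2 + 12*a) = (a^2 + a - 2)/(a*(a - 4))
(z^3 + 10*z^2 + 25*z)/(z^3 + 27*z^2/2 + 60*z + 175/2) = 2*z/(2*z + 7)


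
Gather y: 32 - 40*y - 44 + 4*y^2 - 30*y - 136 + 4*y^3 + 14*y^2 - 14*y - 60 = 4*y^3 + 18*y^2 - 84*y - 208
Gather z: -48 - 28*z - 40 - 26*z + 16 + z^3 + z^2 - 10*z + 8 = z^3 + z^2 - 64*z - 64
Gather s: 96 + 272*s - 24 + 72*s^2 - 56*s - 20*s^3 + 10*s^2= -20*s^3 + 82*s^2 + 216*s + 72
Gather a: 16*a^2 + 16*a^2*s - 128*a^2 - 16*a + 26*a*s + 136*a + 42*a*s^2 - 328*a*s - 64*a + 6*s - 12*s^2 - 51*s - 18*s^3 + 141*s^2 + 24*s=a^2*(16*s - 112) + a*(42*s^2 - 302*s + 56) - 18*s^3 + 129*s^2 - 21*s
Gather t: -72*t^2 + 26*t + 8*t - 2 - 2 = -72*t^2 + 34*t - 4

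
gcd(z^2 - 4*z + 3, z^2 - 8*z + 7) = z - 1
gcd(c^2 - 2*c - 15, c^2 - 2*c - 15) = c^2 - 2*c - 15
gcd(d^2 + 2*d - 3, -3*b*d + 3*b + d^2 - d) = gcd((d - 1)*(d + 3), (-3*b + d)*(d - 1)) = d - 1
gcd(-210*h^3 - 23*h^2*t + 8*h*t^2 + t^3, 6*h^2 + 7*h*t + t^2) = 6*h + t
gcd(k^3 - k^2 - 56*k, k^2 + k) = k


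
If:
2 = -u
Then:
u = -2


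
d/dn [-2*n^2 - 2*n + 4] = -4*n - 2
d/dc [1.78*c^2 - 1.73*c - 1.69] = 3.56*c - 1.73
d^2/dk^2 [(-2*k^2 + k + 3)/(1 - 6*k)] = -224/(216*k^3 - 108*k^2 + 18*k - 1)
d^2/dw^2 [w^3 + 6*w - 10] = 6*w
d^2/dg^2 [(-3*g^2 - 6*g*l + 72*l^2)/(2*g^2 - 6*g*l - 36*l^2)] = 3*l*(-5*g^3 + 18*g^2*l - 324*g*l^2 + 432*l^3)/(g^6 - 9*g^5*l - 27*g^4*l^2 + 297*g^3*l^3 + 486*g^2*l^4 - 2916*g*l^5 - 5832*l^6)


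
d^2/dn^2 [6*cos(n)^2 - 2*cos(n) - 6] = 2*cos(n) - 12*cos(2*n)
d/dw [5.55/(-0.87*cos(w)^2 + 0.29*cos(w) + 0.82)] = (1.6095 - 9.657*cos(w))*sin(w)/(-0.87*cos(w)^2 + 0.29*cos(w) + 0.82)^2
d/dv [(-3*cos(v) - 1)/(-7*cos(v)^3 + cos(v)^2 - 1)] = (59*cos(v)/2 + 9*cos(2*v) + 21*cos(3*v)/2 + 6)*sin(v)/(7*cos(v)^3 - cos(v)^2 + 1)^2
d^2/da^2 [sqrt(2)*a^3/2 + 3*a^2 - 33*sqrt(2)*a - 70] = 3*sqrt(2)*a + 6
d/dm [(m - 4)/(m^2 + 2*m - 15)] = (m^2 + 2*m - 2*(m - 4)*(m + 1) - 15)/(m^2 + 2*m - 15)^2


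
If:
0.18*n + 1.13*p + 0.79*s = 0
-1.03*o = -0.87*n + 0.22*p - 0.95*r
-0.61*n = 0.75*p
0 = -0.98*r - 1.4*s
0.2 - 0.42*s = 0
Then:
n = 0.51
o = -0.11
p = -0.41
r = -0.68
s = 0.48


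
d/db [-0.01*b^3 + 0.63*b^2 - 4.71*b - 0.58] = -0.03*b^2 + 1.26*b - 4.71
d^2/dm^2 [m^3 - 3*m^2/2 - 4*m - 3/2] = 6*m - 3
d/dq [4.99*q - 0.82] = 4.99000000000000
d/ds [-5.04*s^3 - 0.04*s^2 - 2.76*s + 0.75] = -15.12*s^2 - 0.08*s - 2.76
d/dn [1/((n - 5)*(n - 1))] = 2*(3 - n)/(n^4 - 12*n^3 + 46*n^2 - 60*n + 25)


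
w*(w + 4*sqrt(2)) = w^2 + 4*sqrt(2)*w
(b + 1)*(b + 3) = b^2 + 4*b + 3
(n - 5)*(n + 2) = n^2 - 3*n - 10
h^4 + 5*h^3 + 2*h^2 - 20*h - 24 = (h - 2)*(h + 2)^2*(h + 3)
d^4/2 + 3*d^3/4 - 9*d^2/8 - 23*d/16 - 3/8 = (d/2 + 1/4)*(d - 3/2)*(d + 1/2)*(d + 2)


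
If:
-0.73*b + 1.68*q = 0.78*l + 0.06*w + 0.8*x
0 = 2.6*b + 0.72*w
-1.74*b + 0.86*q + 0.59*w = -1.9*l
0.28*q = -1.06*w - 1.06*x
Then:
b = 0.330723414484055*x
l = 0.340824444293126*x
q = 0.735484773403047*x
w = -1.19427899674797*x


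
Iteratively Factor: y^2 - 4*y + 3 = (y - 1)*(y - 3)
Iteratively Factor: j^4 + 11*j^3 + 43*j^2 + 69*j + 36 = (j + 3)*(j^3 + 8*j^2 + 19*j + 12) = (j + 3)*(j + 4)*(j^2 + 4*j + 3) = (j + 1)*(j + 3)*(j + 4)*(j + 3)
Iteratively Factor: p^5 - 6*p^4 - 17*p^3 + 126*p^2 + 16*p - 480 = (p + 4)*(p^4 - 10*p^3 + 23*p^2 + 34*p - 120) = (p - 4)*(p + 4)*(p^3 - 6*p^2 - p + 30) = (p - 5)*(p - 4)*(p + 4)*(p^2 - p - 6) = (p - 5)*(p - 4)*(p + 2)*(p + 4)*(p - 3)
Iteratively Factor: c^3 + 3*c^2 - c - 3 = (c + 1)*(c^2 + 2*c - 3) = (c + 1)*(c + 3)*(c - 1)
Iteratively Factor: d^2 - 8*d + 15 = (d - 5)*(d - 3)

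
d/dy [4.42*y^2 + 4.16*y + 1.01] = 8.84*y + 4.16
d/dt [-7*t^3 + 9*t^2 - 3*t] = -21*t^2 + 18*t - 3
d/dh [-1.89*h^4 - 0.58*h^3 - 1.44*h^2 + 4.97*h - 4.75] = -7.56*h^3 - 1.74*h^2 - 2.88*h + 4.97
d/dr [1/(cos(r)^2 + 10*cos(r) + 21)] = 2*(cos(r) + 5)*sin(r)/(cos(r)^2 + 10*cos(r) + 21)^2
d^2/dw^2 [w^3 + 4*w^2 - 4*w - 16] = 6*w + 8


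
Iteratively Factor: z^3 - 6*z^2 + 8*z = (z)*(z^2 - 6*z + 8) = z*(z - 4)*(z - 2)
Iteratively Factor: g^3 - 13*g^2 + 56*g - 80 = (g - 4)*(g^2 - 9*g + 20) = (g - 4)^2*(g - 5)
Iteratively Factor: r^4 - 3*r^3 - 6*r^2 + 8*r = (r - 1)*(r^3 - 2*r^2 - 8*r) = (r - 4)*(r - 1)*(r^2 + 2*r) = r*(r - 4)*(r - 1)*(r + 2)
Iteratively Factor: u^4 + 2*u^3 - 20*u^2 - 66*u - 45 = (u - 5)*(u^3 + 7*u^2 + 15*u + 9) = (u - 5)*(u + 3)*(u^2 + 4*u + 3) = (u - 5)*(u + 3)^2*(u + 1)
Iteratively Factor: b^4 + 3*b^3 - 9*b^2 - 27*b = (b)*(b^3 + 3*b^2 - 9*b - 27) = b*(b + 3)*(b^2 - 9) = b*(b + 3)^2*(b - 3)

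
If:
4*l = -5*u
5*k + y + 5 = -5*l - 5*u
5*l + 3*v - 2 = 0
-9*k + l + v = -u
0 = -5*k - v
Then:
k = 2/335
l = 28/67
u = -112/335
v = -2/67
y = -365/67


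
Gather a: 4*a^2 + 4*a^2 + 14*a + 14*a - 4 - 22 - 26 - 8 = 8*a^2 + 28*a - 60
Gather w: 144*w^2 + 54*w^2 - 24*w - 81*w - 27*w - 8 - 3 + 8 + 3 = 198*w^2 - 132*w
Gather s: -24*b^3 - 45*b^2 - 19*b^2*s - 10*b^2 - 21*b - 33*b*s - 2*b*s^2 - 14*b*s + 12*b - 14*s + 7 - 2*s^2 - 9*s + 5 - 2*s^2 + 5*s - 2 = -24*b^3 - 55*b^2 - 9*b + s^2*(-2*b - 4) + s*(-19*b^2 - 47*b - 18) + 10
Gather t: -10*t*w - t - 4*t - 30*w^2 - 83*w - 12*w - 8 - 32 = t*(-10*w - 5) - 30*w^2 - 95*w - 40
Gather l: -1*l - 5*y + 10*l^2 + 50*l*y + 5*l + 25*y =10*l^2 + l*(50*y + 4) + 20*y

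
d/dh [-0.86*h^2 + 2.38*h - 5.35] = 2.38 - 1.72*h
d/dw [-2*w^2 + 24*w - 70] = 24 - 4*w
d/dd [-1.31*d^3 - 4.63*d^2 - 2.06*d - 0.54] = -3.93*d^2 - 9.26*d - 2.06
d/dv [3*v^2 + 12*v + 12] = 6*v + 12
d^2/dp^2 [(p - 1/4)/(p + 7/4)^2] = 128*(4*p - 17)/(4*p + 7)^4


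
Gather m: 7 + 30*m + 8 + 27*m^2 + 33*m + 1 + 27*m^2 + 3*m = 54*m^2 + 66*m + 16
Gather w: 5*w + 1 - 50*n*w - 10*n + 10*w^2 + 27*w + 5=-10*n + 10*w^2 + w*(32 - 50*n) + 6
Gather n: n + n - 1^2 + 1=2*n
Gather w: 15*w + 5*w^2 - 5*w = 5*w^2 + 10*w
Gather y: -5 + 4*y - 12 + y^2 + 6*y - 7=y^2 + 10*y - 24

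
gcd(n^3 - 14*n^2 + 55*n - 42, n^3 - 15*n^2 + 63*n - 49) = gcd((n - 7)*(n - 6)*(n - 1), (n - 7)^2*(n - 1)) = n^2 - 8*n + 7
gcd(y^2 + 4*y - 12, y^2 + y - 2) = 1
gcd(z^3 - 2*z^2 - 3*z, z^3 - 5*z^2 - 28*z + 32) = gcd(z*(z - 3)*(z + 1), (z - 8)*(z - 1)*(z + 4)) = 1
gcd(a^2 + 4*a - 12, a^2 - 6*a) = 1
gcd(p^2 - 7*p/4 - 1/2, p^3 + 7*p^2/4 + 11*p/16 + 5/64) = p + 1/4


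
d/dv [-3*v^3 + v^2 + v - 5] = -9*v^2 + 2*v + 1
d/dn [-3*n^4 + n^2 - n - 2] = -12*n^3 + 2*n - 1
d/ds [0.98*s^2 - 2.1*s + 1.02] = 1.96*s - 2.1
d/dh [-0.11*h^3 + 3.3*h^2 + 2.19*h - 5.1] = -0.33*h^2 + 6.6*h + 2.19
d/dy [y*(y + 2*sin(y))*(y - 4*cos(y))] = y*(y + 2*sin(y))*(4*sin(y) + 1) + y*(y - 4*cos(y))*(2*cos(y) + 1) + (y + 2*sin(y))*(y - 4*cos(y))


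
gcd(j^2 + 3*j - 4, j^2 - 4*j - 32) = j + 4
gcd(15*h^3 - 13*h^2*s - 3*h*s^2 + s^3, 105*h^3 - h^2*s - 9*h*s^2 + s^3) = -15*h^2 - 2*h*s + s^2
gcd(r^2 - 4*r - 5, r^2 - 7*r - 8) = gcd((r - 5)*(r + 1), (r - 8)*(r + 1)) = r + 1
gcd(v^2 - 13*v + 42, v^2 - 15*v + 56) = v - 7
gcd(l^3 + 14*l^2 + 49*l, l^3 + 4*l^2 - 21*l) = l^2 + 7*l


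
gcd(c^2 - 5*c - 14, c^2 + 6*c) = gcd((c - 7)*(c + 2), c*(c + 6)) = 1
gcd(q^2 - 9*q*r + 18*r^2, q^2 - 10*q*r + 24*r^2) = q - 6*r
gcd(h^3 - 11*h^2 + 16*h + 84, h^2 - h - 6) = h + 2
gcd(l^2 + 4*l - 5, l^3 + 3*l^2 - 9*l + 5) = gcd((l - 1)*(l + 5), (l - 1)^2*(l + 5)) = l^2 + 4*l - 5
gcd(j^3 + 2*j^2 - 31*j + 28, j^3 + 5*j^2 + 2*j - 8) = j - 1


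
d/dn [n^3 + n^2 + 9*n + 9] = 3*n^2 + 2*n + 9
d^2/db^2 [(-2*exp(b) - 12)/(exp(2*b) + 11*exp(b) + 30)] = 2*(5 - exp(b))*exp(b)/(exp(3*b) + 15*exp(2*b) + 75*exp(b) + 125)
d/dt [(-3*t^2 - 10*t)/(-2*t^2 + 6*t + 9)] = 2*(-19*t^2 - 27*t - 45)/(4*t^4 - 24*t^3 + 108*t + 81)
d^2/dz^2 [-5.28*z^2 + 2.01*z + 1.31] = -10.5600000000000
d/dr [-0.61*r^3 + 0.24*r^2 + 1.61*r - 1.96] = -1.83*r^2 + 0.48*r + 1.61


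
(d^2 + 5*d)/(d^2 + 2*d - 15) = d/(d - 3)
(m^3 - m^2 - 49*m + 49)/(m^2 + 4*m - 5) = (m^2 - 49)/(m + 5)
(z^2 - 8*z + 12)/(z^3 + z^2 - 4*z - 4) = (z - 6)/(z^2 + 3*z + 2)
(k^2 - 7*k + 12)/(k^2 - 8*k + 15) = (k - 4)/(k - 5)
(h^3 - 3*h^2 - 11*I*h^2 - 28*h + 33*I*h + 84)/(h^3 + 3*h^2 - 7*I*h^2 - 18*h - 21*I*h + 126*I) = (h - 4*I)/(h + 6)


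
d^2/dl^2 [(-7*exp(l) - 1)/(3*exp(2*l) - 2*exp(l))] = (-63*exp(3*l) - 78*exp(2*l) + 18*exp(l) - 4)*exp(-l)/(27*exp(3*l) - 54*exp(2*l) + 36*exp(l) - 8)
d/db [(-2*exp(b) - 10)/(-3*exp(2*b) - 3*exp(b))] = 2*(-exp(2*b) - 10*exp(b) - 5)*exp(-b)/(3*(exp(2*b) + 2*exp(b) + 1))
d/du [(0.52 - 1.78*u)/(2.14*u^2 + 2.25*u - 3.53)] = (3.8092*u^2 - 2.2256*u + 5.1134)/(4.5796*u^4 + 9.63*u^3 - 10.0459*u^2 - 15.885*u + 12.4609)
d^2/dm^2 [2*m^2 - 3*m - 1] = 4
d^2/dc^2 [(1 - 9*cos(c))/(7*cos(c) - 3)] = 20*(-7*sin(c)^2 + 3*cos(c) - 7)/(7*cos(c) - 3)^3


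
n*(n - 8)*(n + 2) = n^3 - 6*n^2 - 16*n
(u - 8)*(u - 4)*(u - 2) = u^3 - 14*u^2 + 56*u - 64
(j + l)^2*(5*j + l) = 5*j^3 + 11*j^2*l + 7*j*l^2 + l^3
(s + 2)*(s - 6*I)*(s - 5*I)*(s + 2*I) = s^4 + 2*s^3 - 9*I*s^3 - 8*s^2 - 18*I*s^2 - 16*s - 60*I*s - 120*I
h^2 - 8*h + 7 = (h - 7)*(h - 1)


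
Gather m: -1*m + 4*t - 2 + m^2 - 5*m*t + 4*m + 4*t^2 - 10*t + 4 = m^2 + m*(3 - 5*t) + 4*t^2 - 6*t + 2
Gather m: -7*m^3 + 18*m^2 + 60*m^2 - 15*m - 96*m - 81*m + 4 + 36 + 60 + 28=-7*m^3 + 78*m^2 - 192*m + 128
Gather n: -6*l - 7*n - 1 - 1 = -6*l - 7*n - 2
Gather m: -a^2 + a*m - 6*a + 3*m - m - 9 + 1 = -a^2 - 6*a + m*(a + 2) - 8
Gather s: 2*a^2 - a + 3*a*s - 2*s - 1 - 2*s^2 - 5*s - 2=2*a^2 - a - 2*s^2 + s*(3*a - 7) - 3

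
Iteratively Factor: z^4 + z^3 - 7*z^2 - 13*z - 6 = (z + 2)*(z^3 - z^2 - 5*z - 3) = (z + 1)*(z + 2)*(z^2 - 2*z - 3) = (z + 1)^2*(z + 2)*(z - 3)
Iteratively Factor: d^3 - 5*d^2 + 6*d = (d - 2)*(d^2 - 3*d) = d*(d - 2)*(d - 3)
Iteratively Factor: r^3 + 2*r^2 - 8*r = (r)*(r^2 + 2*r - 8) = r*(r - 2)*(r + 4)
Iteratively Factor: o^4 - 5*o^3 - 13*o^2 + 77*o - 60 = (o - 5)*(o^3 - 13*o + 12) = (o - 5)*(o + 4)*(o^2 - 4*o + 3) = (o - 5)*(o - 3)*(o + 4)*(o - 1)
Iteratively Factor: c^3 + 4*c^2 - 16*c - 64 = (c + 4)*(c^2 - 16) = (c - 4)*(c + 4)*(c + 4)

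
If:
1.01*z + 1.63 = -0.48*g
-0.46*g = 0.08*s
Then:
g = -2.10416666666667*z - 3.39583333333333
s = 12.0989583333333*z + 19.5260416666667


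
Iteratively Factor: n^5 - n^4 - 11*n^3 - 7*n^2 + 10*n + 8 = (n + 2)*(n^4 - 3*n^3 - 5*n^2 + 3*n + 4) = (n + 1)*(n + 2)*(n^3 - 4*n^2 - n + 4) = (n + 1)^2*(n + 2)*(n^2 - 5*n + 4) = (n - 1)*(n + 1)^2*(n + 2)*(n - 4)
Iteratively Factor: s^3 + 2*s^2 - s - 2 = (s + 2)*(s^2 - 1) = (s - 1)*(s + 2)*(s + 1)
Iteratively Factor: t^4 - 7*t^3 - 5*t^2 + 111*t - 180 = (t - 3)*(t^3 - 4*t^2 - 17*t + 60) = (t - 5)*(t - 3)*(t^2 + t - 12) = (t - 5)*(t - 3)*(t + 4)*(t - 3)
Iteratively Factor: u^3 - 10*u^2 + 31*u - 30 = (u - 5)*(u^2 - 5*u + 6) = (u - 5)*(u - 3)*(u - 2)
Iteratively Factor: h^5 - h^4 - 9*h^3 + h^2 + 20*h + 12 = (h - 3)*(h^4 + 2*h^3 - 3*h^2 - 8*h - 4) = (h - 3)*(h + 1)*(h^3 + h^2 - 4*h - 4) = (h - 3)*(h + 1)*(h + 2)*(h^2 - h - 2) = (h - 3)*(h - 2)*(h + 1)*(h + 2)*(h + 1)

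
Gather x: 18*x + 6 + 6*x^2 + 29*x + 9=6*x^2 + 47*x + 15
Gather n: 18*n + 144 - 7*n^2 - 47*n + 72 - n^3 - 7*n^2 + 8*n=-n^3 - 14*n^2 - 21*n + 216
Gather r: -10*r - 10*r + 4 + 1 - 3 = 2 - 20*r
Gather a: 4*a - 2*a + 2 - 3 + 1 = 2*a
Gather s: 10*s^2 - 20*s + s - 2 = 10*s^2 - 19*s - 2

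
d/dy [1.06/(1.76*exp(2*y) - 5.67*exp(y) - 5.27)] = (6.0102 - 3.7312*exp(y))*exp(y)/(-1.76*exp(2*y) + 5.67*exp(y) + 5.27)^2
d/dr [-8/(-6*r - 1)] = -48/(6*r + 1)^2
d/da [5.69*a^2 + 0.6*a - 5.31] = 11.38*a + 0.6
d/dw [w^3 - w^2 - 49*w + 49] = 3*w^2 - 2*w - 49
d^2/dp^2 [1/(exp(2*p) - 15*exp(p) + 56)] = ((15 - 4*exp(p))*(exp(2*p) - 15*exp(p) + 56) + 2*(2*exp(p) - 15)^2*exp(p))*exp(p)/(exp(2*p) - 15*exp(p) + 56)^3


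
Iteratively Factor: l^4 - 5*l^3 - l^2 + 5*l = (l - 5)*(l^3 - l) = (l - 5)*(l - 1)*(l^2 + l) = l*(l - 5)*(l - 1)*(l + 1)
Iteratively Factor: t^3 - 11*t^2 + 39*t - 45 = (t - 5)*(t^2 - 6*t + 9) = (t - 5)*(t - 3)*(t - 3)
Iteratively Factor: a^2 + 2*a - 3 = (a + 3)*(a - 1)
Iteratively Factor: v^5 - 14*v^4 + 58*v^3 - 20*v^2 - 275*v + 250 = (v - 5)*(v^4 - 9*v^3 + 13*v^2 + 45*v - 50) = (v - 5)^2*(v^3 - 4*v^2 - 7*v + 10) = (v - 5)^3*(v^2 + v - 2) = (v - 5)^3*(v + 2)*(v - 1)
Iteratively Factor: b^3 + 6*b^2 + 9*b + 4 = (b + 1)*(b^2 + 5*b + 4) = (b + 1)*(b + 4)*(b + 1)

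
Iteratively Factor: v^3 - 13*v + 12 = (v + 4)*(v^2 - 4*v + 3) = (v - 1)*(v + 4)*(v - 3)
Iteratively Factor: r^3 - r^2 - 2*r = (r - 2)*(r^2 + r) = r*(r - 2)*(r + 1)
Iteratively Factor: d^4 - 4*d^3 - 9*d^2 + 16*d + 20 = (d + 2)*(d^3 - 6*d^2 + 3*d + 10) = (d - 2)*(d + 2)*(d^2 - 4*d - 5) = (d - 5)*(d - 2)*(d + 2)*(d + 1)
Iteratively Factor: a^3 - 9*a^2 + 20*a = (a)*(a^2 - 9*a + 20) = a*(a - 5)*(a - 4)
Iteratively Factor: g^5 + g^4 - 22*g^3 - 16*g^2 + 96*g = (g + 4)*(g^4 - 3*g^3 - 10*g^2 + 24*g) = (g - 4)*(g + 4)*(g^3 + g^2 - 6*g) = (g - 4)*(g + 3)*(g + 4)*(g^2 - 2*g) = (g - 4)*(g - 2)*(g + 3)*(g + 4)*(g)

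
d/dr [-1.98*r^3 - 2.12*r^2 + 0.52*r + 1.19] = -5.94*r^2 - 4.24*r + 0.52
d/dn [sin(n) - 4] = cos(n)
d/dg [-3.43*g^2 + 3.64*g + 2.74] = 3.64 - 6.86*g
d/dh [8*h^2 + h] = 16*h + 1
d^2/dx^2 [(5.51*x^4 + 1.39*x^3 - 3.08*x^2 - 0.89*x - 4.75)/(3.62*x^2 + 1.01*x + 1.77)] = (144.410488*x^6 + 120.873972*x^5 + 245.55315*x^4 + 141.823298*x^3 - 33.0098819999998*x^2 - 43.857798*x + 35.062792)/(47.437928*x^6 + 39.706332*x^5 + 80.66265*x^4 + 39.859145*x^3 + 39.440025*x^2 + 9.492687*x + 5.545233)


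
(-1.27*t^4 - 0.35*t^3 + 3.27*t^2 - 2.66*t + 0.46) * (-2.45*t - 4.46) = 3.1115*t^5 + 6.5217*t^4 - 6.4505*t^3 - 8.0672*t^2 + 10.7366*t - 2.0516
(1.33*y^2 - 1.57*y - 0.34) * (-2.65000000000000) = -3.5245*y^2 + 4.1605*y + 0.901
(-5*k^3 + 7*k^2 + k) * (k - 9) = -5*k^4 + 52*k^3 - 62*k^2 - 9*k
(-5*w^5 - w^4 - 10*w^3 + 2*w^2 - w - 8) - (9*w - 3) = -5*w^5 - w^4 - 10*w^3 + 2*w^2 - 10*w - 5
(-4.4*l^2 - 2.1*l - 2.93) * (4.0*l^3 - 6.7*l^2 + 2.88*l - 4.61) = -17.6*l^5 + 21.08*l^4 - 10.322*l^3 + 33.867*l^2 + 1.2426*l + 13.5073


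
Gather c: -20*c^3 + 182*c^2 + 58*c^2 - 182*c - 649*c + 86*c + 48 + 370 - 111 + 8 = -20*c^3 + 240*c^2 - 745*c + 315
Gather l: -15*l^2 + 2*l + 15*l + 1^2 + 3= -15*l^2 + 17*l + 4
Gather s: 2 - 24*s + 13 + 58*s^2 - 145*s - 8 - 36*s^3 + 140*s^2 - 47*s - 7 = -36*s^3 + 198*s^2 - 216*s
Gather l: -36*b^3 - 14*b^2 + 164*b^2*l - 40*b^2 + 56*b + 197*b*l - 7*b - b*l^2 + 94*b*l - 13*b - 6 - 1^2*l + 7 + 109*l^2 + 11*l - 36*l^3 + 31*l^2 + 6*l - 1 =-36*b^3 - 54*b^2 + 36*b - 36*l^3 + l^2*(140 - b) + l*(164*b^2 + 291*b + 16)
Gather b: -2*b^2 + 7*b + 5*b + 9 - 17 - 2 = -2*b^2 + 12*b - 10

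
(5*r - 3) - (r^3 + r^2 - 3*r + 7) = -r^3 - r^2 + 8*r - 10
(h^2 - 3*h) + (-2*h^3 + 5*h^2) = -2*h^3 + 6*h^2 - 3*h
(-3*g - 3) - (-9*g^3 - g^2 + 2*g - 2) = 9*g^3 + g^2 - 5*g - 1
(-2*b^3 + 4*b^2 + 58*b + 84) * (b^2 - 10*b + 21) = -2*b^5 + 24*b^4 - 24*b^3 - 412*b^2 + 378*b + 1764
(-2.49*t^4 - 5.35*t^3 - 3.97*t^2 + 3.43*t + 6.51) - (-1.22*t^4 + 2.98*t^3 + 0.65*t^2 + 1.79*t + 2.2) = -1.27*t^4 - 8.33*t^3 - 4.62*t^2 + 1.64*t + 4.31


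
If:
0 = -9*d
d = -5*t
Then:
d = 0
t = 0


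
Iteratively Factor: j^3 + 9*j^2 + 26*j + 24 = (j + 3)*(j^2 + 6*j + 8) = (j + 3)*(j + 4)*(j + 2)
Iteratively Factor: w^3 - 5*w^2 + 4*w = (w - 4)*(w^2 - w) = (w - 4)*(w - 1)*(w)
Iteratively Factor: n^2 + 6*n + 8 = (n + 4)*(n + 2)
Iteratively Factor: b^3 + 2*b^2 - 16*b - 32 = (b + 2)*(b^2 - 16) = (b + 2)*(b + 4)*(b - 4)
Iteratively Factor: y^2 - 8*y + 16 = (y - 4)*(y - 4)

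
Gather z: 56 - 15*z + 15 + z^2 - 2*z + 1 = z^2 - 17*z + 72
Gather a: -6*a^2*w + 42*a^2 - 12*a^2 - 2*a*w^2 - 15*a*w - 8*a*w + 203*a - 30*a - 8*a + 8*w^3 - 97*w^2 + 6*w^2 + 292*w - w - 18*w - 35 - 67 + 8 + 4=a^2*(30 - 6*w) + a*(-2*w^2 - 23*w + 165) + 8*w^3 - 91*w^2 + 273*w - 90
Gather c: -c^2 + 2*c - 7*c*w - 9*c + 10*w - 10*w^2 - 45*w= -c^2 + c*(-7*w - 7) - 10*w^2 - 35*w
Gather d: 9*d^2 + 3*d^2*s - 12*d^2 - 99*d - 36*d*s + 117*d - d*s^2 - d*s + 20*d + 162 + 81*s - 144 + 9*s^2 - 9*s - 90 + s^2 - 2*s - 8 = d^2*(3*s - 3) + d*(-s^2 - 37*s + 38) + 10*s^2 + 70*s - 80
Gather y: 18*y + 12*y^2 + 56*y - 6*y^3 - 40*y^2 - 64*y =-6*y^3 - 28*y^2 + 10*y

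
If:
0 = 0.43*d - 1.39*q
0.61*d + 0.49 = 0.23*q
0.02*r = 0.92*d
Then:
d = -0.91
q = -0.28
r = -41.83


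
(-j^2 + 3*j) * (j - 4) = -j^3 + 7*j^2 - 12*j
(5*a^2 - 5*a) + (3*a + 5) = 5*a^2 - 2*a + 5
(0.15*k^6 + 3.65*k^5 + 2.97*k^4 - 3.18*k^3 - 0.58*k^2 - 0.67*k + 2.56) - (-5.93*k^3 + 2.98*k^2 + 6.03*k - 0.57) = 0.15*k^6 + 3.65*k^5 + 2.97*k^4 + 2.75*k^3 - 3.56*k^2 - 6.7*k + 3.13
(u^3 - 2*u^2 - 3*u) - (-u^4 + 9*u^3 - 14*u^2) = u^4 - 8*u^3 + 12*u^2 - 3*u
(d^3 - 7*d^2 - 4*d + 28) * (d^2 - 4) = d^5 - 7*d^4 - 8*d^3 + 56*d^2 + 16*d - 112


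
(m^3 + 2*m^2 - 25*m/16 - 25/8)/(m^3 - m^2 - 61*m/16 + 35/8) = (4*m + 5)/(4*m - 7)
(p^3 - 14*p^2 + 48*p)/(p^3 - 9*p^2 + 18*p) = (p - 8)/(p - 3)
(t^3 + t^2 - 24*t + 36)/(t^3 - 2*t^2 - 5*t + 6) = (t^2 + 4*t - 12)/(t^2 + t - 2)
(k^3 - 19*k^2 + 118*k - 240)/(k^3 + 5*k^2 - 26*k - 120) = (k^2 - 14*k + 48)/(k^2 + 10*k + 24)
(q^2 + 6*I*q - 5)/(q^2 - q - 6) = (-q^2 - 6*I*q + 5)/(-q^2 + q + 6)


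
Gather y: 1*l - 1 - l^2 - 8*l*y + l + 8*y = -l^2 + 2*l + y*(8 - 8*l) - 1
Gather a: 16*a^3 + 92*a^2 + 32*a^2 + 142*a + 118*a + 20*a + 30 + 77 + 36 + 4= 16*a^3 + 124*a^2 + 280*a + 147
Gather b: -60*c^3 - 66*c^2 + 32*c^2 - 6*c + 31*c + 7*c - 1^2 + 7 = -60*c^3 - 34*c^2 + 32*c + 6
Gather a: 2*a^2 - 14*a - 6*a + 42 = 2*a^2 - 20*a + 42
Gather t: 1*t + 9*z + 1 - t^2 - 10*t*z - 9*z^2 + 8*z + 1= -t^2 + t*(1 - 10*z) - 9*z^2 + 17*z + 2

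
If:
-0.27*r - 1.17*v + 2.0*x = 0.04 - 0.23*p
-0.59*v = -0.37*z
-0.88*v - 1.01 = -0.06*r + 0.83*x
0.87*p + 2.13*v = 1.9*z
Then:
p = 0.648548607052406*z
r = -15.2633602279275*z - 19.7233429394813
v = 0.627118644067797*z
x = -1.76827231380158*z - 2.64265129682997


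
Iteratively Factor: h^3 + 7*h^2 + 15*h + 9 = (h + 3)*(h^2 + 4*h + 3) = (h + 3)^2*(h + 1)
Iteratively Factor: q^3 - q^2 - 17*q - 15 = (q + 1)*(q^2 - 2*q - 15) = (q + 1)*(q + 3)*(q - 5)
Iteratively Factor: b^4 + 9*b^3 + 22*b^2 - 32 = (b + 2)*(b^3 + 7*b^2 + 8*b - 16) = (b + 2)*(b + 4)*(b^2 + 3*b - 4) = (b - 1)*(b + 2)*(b + 4)*(b + 4)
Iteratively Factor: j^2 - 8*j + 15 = (j - 5)*(j - 3)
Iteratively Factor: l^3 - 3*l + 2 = (l - 1)*(l^2 + l - 2) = (l - 1)^2*(l + 2)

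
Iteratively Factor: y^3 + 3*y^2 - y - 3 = (y + 3)*(y^2 - 1) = (y + 1)*(y + 3)*(y - 1)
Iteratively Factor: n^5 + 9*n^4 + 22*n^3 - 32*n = (n)*(n^4 + 9*n^3 + 22*n^2 - 32) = n*(n + 2)*(n^3 + 7*n^2 + 8*n - 16) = n*(n + 2)*(n + 4)*(n^2 + 3*n - 4) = n*(n + 2)*(n + 4)^2*(n - 1)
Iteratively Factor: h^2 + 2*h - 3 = (h - 1)*(h + 3)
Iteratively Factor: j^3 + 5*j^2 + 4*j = (j + 4)*(j^2 + j) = (j + 1)*(j + 4)*(j)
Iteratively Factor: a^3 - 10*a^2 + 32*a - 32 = (a - 2)*(a^2 - 8*a + 16) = (a - 4)*(a - 2)*(a - 4)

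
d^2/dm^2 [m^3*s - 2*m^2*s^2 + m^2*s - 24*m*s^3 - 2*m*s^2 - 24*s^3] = 2*s*(3*m - 2*s + 1)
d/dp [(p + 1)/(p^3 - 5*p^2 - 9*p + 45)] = (p^3 - 5*p^2 - 9*p + (p + 1)*(-3*p^2 + 10*p + 9) + 45)/(p^3 - 5*p^2 - 9*p + 45)^2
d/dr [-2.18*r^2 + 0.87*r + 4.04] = 0.87 - 4.36*r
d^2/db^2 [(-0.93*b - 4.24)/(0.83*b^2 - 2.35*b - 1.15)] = ((0.93*b + 4.24)*(1.66*b - 2.35)*(3.32*b - 4.7) + (4.6314*b + 2.6674)*(-0.83*b^2 + 2.35*b + 1.15))/(-0.83*b^2 + 2.35*b + 1.15)^3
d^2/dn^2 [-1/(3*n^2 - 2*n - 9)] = 2*(-9*n^2 + 6*n + 4*(3*n - 1)^2 + 27)/(-3*n^2 + 2*n + 9)^3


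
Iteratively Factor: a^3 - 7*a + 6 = (a - 2)*(a^2 + 2*a - 3) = (a - 2)*(a - 1)*(a + 3)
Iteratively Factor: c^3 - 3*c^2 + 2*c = (c - 1)*(c^2 - 2*c) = (c - 2)*(c - 1)*(c)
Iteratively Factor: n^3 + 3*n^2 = (n)*(n^2 + 3*n) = n*(n + 3)*(n)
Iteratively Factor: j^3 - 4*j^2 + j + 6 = (j + 1)*(j^2 - 5*j + 6) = (j - 3)*(j + 1)*(j - 2)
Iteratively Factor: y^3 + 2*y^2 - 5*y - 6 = (y + 3)*(y^2 - y - 2) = (y - 2)*(y + 3)*(y + 1)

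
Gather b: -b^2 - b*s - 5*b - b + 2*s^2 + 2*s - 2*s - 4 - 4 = -b^2 + b*(-s - 6) + 2*s^2 - 8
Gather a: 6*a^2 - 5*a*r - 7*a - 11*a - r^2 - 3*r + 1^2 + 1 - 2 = 6*a^2 + a*(-5*r - 18) - r^2 - 3*r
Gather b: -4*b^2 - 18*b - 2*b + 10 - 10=-4*b^2 - 20*b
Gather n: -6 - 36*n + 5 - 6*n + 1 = -42*n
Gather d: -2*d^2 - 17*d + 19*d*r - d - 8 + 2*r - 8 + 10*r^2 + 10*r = -2*d^2 + d*(19*r - 18) + 10*r^2 + 12*r - 16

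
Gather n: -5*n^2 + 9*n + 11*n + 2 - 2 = -5*n^2 + 20*n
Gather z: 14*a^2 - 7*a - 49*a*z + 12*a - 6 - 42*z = 14*a^2 + 5*a + z*(-49*a - 42) - 6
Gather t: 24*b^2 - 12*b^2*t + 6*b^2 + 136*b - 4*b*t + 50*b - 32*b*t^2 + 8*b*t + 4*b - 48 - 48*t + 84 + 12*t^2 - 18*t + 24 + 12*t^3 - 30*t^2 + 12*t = 30*b^2 + 190*b + 12*t^3 + t^2*(-32*b - 18) + t*(-12*b^2 + 4*b - 54) + 60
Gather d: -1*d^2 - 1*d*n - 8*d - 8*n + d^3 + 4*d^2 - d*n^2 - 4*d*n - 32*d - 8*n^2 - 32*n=d^3 + 3*d^2 + d*(-n^2 - 5*n - 40) - 8*n^2 - 40*n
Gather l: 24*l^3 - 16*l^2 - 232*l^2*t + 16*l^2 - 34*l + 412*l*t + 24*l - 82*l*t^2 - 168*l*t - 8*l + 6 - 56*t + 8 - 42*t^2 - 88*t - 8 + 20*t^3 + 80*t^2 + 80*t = 24*l^3 - 232*l^2*t + l*(-82*t^2 + 244*t - 18) + 20*t^3 + 38*t^2 - 64*t + 6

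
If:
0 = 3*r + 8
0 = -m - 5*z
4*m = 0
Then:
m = 0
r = -8/3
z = 0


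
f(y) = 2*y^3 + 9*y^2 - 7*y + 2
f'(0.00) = -7.00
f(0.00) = 2.00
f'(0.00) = -7.00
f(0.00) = 2.00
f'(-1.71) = -20.24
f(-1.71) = 30.29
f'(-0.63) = -15.96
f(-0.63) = 9.48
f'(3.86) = 151.88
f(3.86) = 224.10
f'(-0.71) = -16.76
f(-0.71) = 10.79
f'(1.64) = 38.66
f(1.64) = 23.55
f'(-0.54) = -14.97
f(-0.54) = 8.09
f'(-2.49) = -14.62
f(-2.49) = 44.35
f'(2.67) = 83.83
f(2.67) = 85.54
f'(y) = 6*y^2 + 18*y - 7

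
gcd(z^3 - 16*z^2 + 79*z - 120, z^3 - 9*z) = z - 3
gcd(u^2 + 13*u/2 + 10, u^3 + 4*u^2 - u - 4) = u + 4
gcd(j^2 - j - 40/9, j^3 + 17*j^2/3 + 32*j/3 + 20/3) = j + 5/3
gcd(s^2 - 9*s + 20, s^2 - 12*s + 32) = s - 4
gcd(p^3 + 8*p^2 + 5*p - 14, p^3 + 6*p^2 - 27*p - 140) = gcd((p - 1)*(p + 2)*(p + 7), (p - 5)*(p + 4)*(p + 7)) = p + 7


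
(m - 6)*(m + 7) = m^2 + m - 42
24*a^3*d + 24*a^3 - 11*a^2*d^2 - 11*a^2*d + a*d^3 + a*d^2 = (-8*a + d)*(-3*a + d)*(a*d + a)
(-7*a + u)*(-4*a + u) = 28*a^2 - 11*a*u + u^2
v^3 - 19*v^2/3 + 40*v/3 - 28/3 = (v - 7/3)*(v - 2)^2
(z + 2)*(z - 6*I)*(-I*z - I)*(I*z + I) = z^4 + 4*z^3 - 6*I*z^3 + 5*z^2 - 24*I*z^2 + 2*z - 30*I*z - 12*I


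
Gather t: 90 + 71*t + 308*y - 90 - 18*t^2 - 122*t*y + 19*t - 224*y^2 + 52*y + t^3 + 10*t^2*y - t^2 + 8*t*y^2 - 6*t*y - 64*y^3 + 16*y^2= t^3 + t^2*(10*y - 19) + t*(8*y^2 - 128*y + 90) - 64*y^3 - 208*y^2 + 360*y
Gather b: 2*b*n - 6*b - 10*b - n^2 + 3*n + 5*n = b*(2*n - 16) - n^2 + 8*n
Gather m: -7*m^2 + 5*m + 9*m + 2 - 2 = -7*m^2 + 14*m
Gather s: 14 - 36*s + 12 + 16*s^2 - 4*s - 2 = 16*s^2 - 40*s + 24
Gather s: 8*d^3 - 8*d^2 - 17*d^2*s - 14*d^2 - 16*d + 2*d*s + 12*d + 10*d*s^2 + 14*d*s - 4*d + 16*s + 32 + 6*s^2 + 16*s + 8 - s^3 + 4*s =8*d^3 - 22*d^2 - 8*d - s^3 + s^2*(10*d + 6) + s*(-17*d^2 + 16*d + 36) + 40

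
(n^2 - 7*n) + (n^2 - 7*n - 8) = 2*n^2 - 14*n - 8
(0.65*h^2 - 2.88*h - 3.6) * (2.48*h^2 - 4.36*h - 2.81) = 1.612*h^4 - 9.9764*h^3 + 1.8023*h^2 + 23.7888*h + 10.116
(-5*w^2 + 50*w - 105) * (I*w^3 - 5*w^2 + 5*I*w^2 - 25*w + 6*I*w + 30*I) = -5*I*w^5 + 25*w^4 + 25*I*w^4 - 125*w^3 + 115*I*w^3 - 725*w^2 - 375*I*w^2 + 2625*w + 870*I*w - 3150*I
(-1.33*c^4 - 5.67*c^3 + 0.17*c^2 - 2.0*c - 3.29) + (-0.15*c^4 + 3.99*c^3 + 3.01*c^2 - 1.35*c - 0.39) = -1.48*c^4 - 1.68*c^3 + 3.18*c^2 - 3.35*c - 3.68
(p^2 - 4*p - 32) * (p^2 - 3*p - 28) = p^4 - 7*p^3 - 48*p^2 + 208*p + 896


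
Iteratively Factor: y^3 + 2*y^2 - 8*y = (y - 2)*(y^2 + 4*y) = (y - 2)*(y + 4)*(y)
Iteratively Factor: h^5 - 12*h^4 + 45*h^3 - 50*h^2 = (h - 5)*(h^4 - 7*h^3 + 10*h^2) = h*(h - 5)*(h^3 - 7*h^2 + 10*h) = h^2*(h - 5)*(h^2 - 7*h + 10) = h^2*(h - 5)^2*(h - 2)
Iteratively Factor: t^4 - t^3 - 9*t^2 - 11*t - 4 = (t + 1)*(t^3 - 2*t^2 - 7*t - 4) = (t - 4)*(t + 1)*(t^2 + 2*t + 1) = (t - 4)*(t + 1)^2*(t + 1)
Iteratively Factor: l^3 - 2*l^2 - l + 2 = (l - 2)*(l^2 - 1) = (l - 2)*(l - 1)*(l + 1)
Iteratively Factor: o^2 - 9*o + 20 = (o - 4)*(o - 5)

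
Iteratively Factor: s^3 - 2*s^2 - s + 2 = (s - 2)*(s^2 - 1) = (s - 2)*(s - 1)*(s + 1)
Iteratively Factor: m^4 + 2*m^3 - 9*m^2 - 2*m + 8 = (m - 1)*(m^3 + 3*m^2 - 6*m - 8) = (m - 1)*(m + 1)*(m^2 + 2*m - 8) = (m - 1)*(m + 1)*(m + 4)*(m - 2)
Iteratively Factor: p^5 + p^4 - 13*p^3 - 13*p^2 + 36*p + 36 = (p + 2)*(p^4 - p^3 - 11*p^2 + 9*p + 18) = (p - 2)*(p + 2)*(p^3 + p^2 - 9*p - 9) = (p - 2)*(p + 1)*(p + 2)*(p^2 - 9) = (p - 3)*(p - 2)*(p + 1)*(p + 2)*(p + 3)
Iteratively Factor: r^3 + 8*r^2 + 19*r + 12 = (r + 1)*(r^2 + 7*r + 12) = (r + 1)*(r + 4)*(r + 3)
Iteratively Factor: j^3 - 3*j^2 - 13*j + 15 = (j - 5)*(j^2 + 2*j - 3) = (j - 5)*(j + 3)*(j - 1)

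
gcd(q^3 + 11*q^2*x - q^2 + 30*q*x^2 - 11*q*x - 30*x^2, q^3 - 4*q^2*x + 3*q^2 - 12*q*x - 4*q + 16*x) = q - 1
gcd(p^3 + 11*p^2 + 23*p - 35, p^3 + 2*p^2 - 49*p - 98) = p + 7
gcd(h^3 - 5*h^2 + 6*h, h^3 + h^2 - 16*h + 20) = h - 2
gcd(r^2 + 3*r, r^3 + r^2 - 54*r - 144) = r + 3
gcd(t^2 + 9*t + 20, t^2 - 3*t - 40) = t + 5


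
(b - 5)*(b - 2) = b^2 - 7*b + 10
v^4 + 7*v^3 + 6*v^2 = v^2*(v + 1)*(v + 6)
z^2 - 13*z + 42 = (z - 7)*(z - 6)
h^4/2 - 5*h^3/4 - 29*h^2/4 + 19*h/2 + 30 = (h/2 + 1)*(h - 4)*(h - 3)*(h + 5/2)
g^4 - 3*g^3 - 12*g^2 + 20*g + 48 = (g - 4)*(g - 3)*(g + 2)^2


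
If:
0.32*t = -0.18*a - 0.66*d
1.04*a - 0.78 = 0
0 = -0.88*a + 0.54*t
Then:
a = 0.75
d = -0.80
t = 1.22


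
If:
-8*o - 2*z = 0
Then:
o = -z/4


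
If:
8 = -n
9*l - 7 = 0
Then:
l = 7/9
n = -8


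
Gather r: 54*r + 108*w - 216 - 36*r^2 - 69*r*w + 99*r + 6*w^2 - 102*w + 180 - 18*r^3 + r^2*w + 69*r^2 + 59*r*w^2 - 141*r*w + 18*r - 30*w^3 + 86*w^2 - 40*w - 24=-18*r^3 + r^2*(w + 33) + r*(59*w^2 - 210*w + 171) - 30*w^3 + 92*w^2 - 34*w - 60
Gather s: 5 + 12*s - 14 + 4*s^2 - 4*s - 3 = 4*s^2 + 8*s - 12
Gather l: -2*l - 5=-2*l - 5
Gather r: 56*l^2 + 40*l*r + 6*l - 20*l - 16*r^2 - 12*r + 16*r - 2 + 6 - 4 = 56*l^2 - 14*l - 16*r^2 + r*(40*l + 4)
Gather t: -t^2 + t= -t^2 + t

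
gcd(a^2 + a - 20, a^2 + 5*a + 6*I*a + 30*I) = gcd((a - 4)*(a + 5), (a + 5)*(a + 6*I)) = a + 5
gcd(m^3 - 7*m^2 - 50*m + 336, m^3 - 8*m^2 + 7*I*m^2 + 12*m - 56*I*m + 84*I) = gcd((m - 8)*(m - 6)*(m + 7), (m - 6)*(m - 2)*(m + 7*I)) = m - 6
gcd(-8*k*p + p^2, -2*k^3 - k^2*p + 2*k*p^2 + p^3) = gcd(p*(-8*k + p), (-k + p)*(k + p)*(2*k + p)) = 1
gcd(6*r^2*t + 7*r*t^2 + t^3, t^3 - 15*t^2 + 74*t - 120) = 1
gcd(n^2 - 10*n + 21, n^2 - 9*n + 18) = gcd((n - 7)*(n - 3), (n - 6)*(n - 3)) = n - 3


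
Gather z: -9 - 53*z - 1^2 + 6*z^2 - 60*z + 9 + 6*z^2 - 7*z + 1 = 12*z^2 - 120*z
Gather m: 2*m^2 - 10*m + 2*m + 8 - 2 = 2*m^2 - 8*m + 6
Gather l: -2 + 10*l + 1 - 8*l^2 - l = -8*l^2 + 9*l - 1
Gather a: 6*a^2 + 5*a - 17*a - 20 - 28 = 6*a^2 - 12*a - 48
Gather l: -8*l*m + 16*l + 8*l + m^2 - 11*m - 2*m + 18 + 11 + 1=l*(24 - 8*m) + m^2 - 13*m + 30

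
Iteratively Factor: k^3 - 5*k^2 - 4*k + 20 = (k - 2)*(k^2 - 3*k - 10) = (k - 2)*(k + 2)*(k - 5)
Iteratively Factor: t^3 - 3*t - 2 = (t + 1)*(t^2 - t - 2) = (t + 1)^2*(t - 2)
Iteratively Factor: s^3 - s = (s)*(s^2 - 1) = s*(s + 1)*(s - 1)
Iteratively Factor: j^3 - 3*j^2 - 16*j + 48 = (j - 4)*(j^2 + j - 12) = (j - 4)*(j - 3)*(j + 4)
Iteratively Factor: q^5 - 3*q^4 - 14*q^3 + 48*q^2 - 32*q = (q)*(q^4 - 3*q^3 - 14*q^2 + 48*q - 32) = q*(q - 4)*(q^3 + q^2 - 10*q + 8) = q*(q - 4)*(q - 2)*(q^2 + 3*q - 4) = q*(q - 4)*(q - 2)*(q + 4)*(q - 1)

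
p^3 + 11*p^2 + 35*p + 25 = (p + 1)*(p + 5)^2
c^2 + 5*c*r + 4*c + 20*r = (c + 4)*(c + 5*r)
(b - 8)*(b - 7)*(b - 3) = b^3 - 18*b^2 + 101*b - 168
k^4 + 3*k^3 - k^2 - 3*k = k*(k - 1)*(k + 1)*(k + 3)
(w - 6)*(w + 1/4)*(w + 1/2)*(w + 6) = w^4 + 3*w^3/4 - 287*w^2/8 - 27*w - 9/2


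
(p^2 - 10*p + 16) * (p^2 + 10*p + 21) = p^4 - 63*p^2 - 50*p + 336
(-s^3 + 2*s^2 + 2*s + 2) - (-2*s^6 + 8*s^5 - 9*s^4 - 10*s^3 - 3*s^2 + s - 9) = 2*s^6 - 8*s^5 + 9*s^4 + 9*s^3 + 5*s^2 + s + 11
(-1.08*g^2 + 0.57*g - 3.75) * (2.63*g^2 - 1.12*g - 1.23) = -2.8404*g^4 + 2.7087*g^3 - 9.1725*g^2 + 3.4989*g + 4.6125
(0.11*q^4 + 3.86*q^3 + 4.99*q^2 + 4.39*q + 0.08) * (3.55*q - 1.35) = 0.3905*q^5 + 13.5545*q^4 + 12.5035*q^3 + 8.848*q^2 - 5.6425*q - 0.108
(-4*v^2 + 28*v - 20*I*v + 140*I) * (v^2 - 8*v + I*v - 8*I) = -4*v^4 + 60*v^3 - 24*I*v^3 - 204*v^2 + 360*I*v^2 - 300*v - 1344*I*v + 1120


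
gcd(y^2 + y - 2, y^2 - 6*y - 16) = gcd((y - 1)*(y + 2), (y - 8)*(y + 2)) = y + 2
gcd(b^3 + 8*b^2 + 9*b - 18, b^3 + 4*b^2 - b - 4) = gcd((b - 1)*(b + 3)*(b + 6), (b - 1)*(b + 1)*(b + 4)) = b - 1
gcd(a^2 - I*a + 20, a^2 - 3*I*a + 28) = a + 4*I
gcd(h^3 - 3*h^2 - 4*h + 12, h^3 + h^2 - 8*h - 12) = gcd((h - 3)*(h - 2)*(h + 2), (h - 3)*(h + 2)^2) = h^2 - h - 6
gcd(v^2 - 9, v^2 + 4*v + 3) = v + 3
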